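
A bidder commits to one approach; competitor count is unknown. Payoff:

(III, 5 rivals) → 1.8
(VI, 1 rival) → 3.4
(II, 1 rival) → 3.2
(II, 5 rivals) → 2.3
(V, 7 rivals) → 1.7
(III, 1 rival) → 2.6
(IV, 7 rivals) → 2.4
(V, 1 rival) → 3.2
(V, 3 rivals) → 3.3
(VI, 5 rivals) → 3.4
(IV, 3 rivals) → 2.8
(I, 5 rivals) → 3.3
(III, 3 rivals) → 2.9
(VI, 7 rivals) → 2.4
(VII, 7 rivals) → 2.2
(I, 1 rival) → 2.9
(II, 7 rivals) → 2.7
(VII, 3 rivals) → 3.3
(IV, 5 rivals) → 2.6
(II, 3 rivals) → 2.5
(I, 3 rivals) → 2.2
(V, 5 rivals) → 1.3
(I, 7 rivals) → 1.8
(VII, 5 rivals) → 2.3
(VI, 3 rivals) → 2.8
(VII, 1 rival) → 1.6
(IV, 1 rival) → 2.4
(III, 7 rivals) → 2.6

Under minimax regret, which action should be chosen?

Column bests: 1 rival=3.4, 3 rivals=3.3, 5 rivals=3.4, 7 rivals=2.7.
I regrets: 0.5, 1.1, 0.1, 0.9 → max 1.1
II regrets: 0.2, 0.8, 1.1, 0.0 → max 1.1
III regrets: 0.8, 0.4, 1.6, 0.1 → max 1.6
IV regrets: 1.0, 0.5, 0.8, 0.3 → max 1.0
V regrets: 0.2, 0.0, 2.1, 1.0 → max 2.1
VI regrets: 0.0, 0.5, 0.0, 0.3 → max 0.5
VII regrets: 1.8, 0.0, 1.1, 0.5 → max 1.8
Smallest max regret = 0.5 → VI.

VI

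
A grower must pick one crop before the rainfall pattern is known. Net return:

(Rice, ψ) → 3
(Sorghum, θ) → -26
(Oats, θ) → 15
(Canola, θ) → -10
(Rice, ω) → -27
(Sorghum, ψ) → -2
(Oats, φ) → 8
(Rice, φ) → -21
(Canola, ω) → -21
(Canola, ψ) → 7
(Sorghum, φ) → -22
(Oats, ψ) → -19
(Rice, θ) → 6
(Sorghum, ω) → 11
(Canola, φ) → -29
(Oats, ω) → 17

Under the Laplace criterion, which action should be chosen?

Row averages: Oats=5.25, Rice=-9.75, Canola=-13.25, Sorghum=-9.75
Highest average = 5.25 → Oats.

Oats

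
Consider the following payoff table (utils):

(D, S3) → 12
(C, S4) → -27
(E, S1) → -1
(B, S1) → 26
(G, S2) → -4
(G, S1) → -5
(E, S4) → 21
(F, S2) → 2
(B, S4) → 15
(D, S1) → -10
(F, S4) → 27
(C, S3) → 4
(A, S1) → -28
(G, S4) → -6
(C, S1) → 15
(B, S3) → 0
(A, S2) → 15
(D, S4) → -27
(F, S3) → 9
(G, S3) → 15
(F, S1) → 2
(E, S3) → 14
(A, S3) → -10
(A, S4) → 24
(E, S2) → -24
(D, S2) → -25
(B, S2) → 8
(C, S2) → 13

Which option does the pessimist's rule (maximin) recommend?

F

Row minima: A=-28, B=0, C=-27, D=-27, E=-24, F=2, G=-6
Best worst-case = 2 → F.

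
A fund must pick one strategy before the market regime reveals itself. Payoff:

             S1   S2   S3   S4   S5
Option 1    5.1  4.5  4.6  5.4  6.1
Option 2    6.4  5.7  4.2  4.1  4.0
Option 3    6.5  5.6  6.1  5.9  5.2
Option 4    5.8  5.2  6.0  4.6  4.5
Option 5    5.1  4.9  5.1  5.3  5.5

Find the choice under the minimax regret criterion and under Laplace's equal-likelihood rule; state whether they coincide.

minimax regret → Option 3; laplace → Option 3 (agree)

Column bests: S1=6.5, S2=5.7, S3=6.1, S4=5.9, S5=6.1.
Option 1 regrets: 1.4, 1.2, 1.5, 0.5, 0.0 → max 1.5
Option 2 regrets: 0.1, 0.0, 1.9, 1.8, 2.1 → max 2.1
Option 3 regrets: 0.0, 0.1, 0.0, 0.0, 0.9 → max 0.9
Option 4 regrets: 0.7, 0.5, 0.1, 1.3, 1.6 → max 1.6
Option 5 regrets: 1.4, 0.8, 1.0, 0.6, 0.6 → max 1.4
Smallest max regret = 0.9 → Option 3.
Row averages: Option 1=5.14, Option 2=4.88, Option 3=5.86, Option 4=5.22, Option 5=5.18
Highest average = 5.86 → Option 3.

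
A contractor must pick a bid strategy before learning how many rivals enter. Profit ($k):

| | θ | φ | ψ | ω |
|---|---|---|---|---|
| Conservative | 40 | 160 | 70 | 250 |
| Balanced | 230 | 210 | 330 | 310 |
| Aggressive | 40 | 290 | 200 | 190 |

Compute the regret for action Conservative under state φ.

Best payoff under φ is 290.
Regret = 290 − 160 = 130.

130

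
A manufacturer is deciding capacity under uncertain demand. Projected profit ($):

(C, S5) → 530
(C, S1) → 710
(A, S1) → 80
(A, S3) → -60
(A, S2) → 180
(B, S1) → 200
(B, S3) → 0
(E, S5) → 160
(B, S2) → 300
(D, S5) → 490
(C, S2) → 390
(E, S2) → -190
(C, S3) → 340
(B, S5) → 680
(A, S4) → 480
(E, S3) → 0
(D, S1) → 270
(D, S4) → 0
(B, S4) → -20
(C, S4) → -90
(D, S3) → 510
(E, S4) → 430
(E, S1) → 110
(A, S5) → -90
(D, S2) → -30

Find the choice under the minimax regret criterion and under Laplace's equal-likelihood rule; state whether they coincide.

minimax regret → D; laplace → C (disagree)

Column bests: S1=710, S2=390, S3=510, S4=480, S5=680.
A regrets: 630, 210, 570, 0, 770 → max 770
B regrets: 510, 90, 510, 500, 0 → max 510
C regrets: 0, 0, 170, 570, 150 → max 570
D regrets: 440, 420, 0, 480, 190 → max 480
E regrets: 600, 580, 510, 50, 520 → max 600
Smallest max regret = 480 → D.
Row averages: A=118, B=232, C=376, D=248, E=102
Highest average = 376 → C.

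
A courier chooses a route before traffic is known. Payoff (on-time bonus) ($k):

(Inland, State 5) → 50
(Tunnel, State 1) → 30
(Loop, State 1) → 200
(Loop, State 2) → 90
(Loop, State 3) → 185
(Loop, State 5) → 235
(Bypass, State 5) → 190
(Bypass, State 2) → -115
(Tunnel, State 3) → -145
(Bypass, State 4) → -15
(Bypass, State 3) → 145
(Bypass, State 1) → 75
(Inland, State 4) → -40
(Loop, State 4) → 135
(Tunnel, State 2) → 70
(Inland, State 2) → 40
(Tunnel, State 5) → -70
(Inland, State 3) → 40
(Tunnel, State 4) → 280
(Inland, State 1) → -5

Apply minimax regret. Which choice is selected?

Loop

Column bests: State 1=200, State 2=90, State 3=185, State 4=280, State 5=235.
Tunnel regrets: 170, 20, 330, 0, 305 → max 330
Loop regrets: 0, 0, 0, 145, 0 → max 145
Bypass regrets: 125, 205, 40, 295, 45 → max 295
Inland regrets: 205, 50, 145, 320, 185 → max 320
Smallest max regret = 145 → Loop.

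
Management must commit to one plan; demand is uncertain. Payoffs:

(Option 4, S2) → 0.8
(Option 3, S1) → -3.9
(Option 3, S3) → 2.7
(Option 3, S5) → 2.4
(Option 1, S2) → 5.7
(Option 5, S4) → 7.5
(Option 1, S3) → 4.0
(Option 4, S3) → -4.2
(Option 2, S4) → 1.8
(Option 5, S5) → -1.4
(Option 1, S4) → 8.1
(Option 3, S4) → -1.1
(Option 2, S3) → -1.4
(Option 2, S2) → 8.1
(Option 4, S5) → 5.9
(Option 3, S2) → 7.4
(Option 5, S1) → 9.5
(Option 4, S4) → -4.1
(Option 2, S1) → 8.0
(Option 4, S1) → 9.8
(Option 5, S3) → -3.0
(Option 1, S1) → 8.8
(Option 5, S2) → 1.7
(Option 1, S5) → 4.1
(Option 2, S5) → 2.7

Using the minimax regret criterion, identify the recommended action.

Column bests: S1=9.8, S2=8.1, S3=4.0, S4=8.1, S5=5.9.
Option 1 regrets: 1.0, 2.4, 0.0, 0.0, 1.8 → max 2.4
Option 2 regrets: 1.8, 0.0, 5.4, 6.3, 3.2 → max 6.3
Option 3 regrets: 13.7, 0.7, 1.3, 9.2, 3.5 → max 13.7
Option 4 regrets: 0.0, 7.3, 8.2, 12.2, 0.0 → max 12.2
Option 5 regrets: 0.3, 6.4, 7.0, 0.6, 7.3 → max 7.3
Smallest max regret = 2.4 → Option 1.

Option 1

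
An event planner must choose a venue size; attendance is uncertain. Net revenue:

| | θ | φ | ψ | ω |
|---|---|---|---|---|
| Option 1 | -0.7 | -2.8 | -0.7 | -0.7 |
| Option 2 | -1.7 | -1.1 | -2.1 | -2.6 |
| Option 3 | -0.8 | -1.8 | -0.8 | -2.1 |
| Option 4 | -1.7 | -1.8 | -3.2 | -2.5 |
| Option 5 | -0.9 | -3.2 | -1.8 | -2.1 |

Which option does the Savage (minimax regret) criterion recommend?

Column bests: θ=-0.7, φ=-1.1, ψ=-0.7, ω=-0.7.
Option 1 regrets: 0.0, 1.7, 0.0, 0.0 → max 1.7
Option 2 regrets: 1.0, 0.0, 1.4, 1.9 → max 1.9
Option 3 regrets: 0.1, 0.7, 0.1, 1.4 → max 1.4
Option 4 regrets: 1.0, 0.7, 2.5, 1.8 → max 2.5
Option 5 regrets: 0.2, 2.1, 1.1, 1.4 → max 2.1
Smallest max regret = 1.4 → Option 3.

Option 3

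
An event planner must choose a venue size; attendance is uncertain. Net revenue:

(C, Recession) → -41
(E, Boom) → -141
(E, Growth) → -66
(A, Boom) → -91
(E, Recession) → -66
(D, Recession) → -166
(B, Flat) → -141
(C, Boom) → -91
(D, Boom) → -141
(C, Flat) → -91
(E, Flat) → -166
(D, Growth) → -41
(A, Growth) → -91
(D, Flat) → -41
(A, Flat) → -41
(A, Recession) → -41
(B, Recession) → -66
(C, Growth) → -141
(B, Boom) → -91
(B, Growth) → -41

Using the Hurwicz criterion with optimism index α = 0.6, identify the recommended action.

A: 0.6·(-41) + 0.4·(-91) = -61
B: 0.6·(-41) + 0.4·(-141) = -81
C: 0.6·(-41) + 0.4·(-141) = -81
D: 0.6·(-41) + 0.4·(-166) = -91
E: 0.6·(-66) + 0.4·(-166) = -106
Highest Hurwicz score = -61 → A.

A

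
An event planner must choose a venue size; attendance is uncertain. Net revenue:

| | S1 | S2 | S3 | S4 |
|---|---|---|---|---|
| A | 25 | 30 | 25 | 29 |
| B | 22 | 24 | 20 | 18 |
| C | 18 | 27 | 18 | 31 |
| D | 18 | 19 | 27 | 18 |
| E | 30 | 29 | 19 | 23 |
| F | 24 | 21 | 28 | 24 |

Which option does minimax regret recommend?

A

Column bests: S1=30, S2=30, S3=28, S4=31.
A regrets: 5, 0, 3, 2 → max 5
B regrets: 8, 6, 8, 13 → max 13
C regrets: 12, 3, 10, 0 → max 12
D regrets: 12, 11, 1, 13 → max 13
E regrets: 0, 1, 9, 8 → max 9
F regrets: 6, 9, 0, 7 → max 9
Smallest max regret = 5 → A.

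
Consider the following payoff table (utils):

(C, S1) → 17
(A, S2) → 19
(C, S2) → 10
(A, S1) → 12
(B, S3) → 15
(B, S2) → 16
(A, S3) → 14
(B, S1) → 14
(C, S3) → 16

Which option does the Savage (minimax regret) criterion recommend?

Column bests: S1=17, S2=19, S3=16.
A regrets: 5, 0, 2 → max 5
B regrets: 3, 3, 1 → max 3
C regrets: 0, 9, 0 → max 9
Smallest max regret = 3 → B.

B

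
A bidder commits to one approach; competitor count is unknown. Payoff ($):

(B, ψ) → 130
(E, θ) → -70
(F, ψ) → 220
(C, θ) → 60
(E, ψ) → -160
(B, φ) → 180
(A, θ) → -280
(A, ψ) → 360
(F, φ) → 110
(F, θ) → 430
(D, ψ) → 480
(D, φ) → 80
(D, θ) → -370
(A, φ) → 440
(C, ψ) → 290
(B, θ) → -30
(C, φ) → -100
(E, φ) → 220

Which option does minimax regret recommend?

F

Column bests: θ=430, φ=440, ψ=480.
A regrets: 710, 0, 120 → max 710
B regrets: 460, 260, 350 → max 460
C regrets: 370, 540, 190 → max 540
D regrets: 800, 360, 0 → max 800
E regrets: 500, 220, 640 → max 640
F regrets: 0, 330, 260 → max 330
Smallest max regret = 330 → F.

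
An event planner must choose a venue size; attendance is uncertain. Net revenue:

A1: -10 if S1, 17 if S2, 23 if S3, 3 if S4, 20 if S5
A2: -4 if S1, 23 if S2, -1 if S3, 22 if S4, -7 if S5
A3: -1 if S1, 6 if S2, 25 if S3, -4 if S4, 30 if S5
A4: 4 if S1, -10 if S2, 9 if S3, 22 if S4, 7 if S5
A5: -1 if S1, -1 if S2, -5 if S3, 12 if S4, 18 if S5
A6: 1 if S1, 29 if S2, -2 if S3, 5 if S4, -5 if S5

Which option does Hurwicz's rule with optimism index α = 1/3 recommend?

A1: 1/3·23 + 2/3·(-10) = 1
A2: 1/3·23 + 2/3·(-7) = 3
A3: 1/3·30 + 2/3·(-4) = 22/3
A4: 1/3·22 + 2/3·(-10) = 2/3
A5: 1/3·18 + 2/3·(-5) = 8/3
A6: 1/3·29 + 2/3·(-5) = 19/3
Highest Hurwicz score = 22/3 → A3.

A3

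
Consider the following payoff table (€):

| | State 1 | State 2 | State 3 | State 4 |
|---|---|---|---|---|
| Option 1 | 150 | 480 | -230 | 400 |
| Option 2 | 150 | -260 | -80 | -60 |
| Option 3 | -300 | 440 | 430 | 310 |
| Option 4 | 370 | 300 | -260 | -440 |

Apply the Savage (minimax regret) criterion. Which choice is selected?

Column bests: State 1=370, State 2=480, State 3=430, State 4=400.
Option 1 regrets: 220, 0, 660, 0 → max 660
Option 2 regrets: 220, 740, 510, 460 → max 740
Option 3 regrets: 670, 40, 0, 90 → max 670
Option 4 regrets: 0, 180, 690, 840 → max 840
Smallest max regret = 660 → Option 1.

Option 1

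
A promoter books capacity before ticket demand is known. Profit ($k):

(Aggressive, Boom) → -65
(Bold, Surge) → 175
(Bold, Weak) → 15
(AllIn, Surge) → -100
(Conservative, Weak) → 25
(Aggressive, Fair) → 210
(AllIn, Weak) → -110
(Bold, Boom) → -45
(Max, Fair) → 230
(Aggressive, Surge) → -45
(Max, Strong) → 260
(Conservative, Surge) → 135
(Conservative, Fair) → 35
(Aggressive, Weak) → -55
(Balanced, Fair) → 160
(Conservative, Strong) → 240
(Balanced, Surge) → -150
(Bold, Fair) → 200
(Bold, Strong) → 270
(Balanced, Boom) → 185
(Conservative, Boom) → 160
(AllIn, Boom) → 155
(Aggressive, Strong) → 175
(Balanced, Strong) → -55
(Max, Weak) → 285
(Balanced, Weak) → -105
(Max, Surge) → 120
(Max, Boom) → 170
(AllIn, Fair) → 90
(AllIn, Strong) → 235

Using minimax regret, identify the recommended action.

Max

Column bests: Weak=285, Fair=230, Strong=270, Boom=185, Surge=175.
Conservative regrets: 260, 195, 30, 25, 40 → max 260
Balanced regrets: 390, 70, 325, 0, 325 → max 390
Aggressive regrets: 340, 20, 95, 250, 220 → max 340
Bold regrets: 270, 30, 0, 230, 0 → max 270
AllIn regrets: 395, 140, 35, 30, 275 → max 395
Max regrets: 0, 0, 10, 15, 55 → max 55
Smallest max regret = 55 → Max.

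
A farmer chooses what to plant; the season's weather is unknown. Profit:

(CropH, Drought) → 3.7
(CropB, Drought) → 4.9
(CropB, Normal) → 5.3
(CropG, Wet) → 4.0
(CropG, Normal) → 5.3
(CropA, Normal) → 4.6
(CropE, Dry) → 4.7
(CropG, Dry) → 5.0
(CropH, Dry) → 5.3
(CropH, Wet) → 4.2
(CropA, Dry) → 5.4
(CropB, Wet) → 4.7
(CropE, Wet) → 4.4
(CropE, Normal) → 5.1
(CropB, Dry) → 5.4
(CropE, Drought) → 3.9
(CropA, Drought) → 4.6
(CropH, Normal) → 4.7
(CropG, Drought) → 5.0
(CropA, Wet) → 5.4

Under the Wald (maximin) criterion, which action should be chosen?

CropB

Row minima: CropE=3.9, CropA=4.6, CropG=4.0, CropB=4.7, CropH=3.7
Best worst-case = 4.7 → CropB.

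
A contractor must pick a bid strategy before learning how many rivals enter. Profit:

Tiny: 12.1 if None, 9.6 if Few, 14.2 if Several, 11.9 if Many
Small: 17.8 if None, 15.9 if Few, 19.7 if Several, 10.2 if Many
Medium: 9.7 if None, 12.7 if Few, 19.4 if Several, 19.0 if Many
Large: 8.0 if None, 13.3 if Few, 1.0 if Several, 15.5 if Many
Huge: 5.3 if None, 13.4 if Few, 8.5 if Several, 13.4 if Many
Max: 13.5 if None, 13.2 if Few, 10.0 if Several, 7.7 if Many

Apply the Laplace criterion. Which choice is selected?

Row averages: Tiny=11.95, Small=15.9, Medium=15.2, Large=9.45, Huge=10.15, Max=11.1
Highest average = 15.9 → Small.

Small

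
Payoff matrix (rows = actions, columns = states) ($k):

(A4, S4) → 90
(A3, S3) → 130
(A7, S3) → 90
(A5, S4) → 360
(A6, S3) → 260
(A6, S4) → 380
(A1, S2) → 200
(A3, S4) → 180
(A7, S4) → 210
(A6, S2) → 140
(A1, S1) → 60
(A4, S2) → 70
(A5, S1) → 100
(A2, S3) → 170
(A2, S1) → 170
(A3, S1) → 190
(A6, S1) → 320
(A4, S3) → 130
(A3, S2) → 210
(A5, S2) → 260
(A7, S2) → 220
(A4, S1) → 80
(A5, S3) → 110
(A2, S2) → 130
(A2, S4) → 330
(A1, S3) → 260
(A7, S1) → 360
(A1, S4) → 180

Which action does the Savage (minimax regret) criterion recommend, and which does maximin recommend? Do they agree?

Column bests: S1=360, S2=260, S3=260, S4=380.
A1 regrets: 300, 60, 0, 200 → max 300
A2 regrets: 190, 130, 90, 50 → max 190
A3 regrets: 170, 50, 130, 200 → max 200
A4 regrets: 280, 190, 130, 290 → max 290
A5 regrets: 260, 0, 150, 20 → max 260
A6 regrets: 40, 120, 0, 0 → max 120
A7 regrets: 0, 40, 170, 170 → max 170
Smallest max regret = 120 → A6.
Row minima: A1=60, A2=130, A3=130, A4=70, A5=100, A6=140, A7=90
Best worst-case = 140 → A6.

minimax regret → A6; maximin → A6 (agree)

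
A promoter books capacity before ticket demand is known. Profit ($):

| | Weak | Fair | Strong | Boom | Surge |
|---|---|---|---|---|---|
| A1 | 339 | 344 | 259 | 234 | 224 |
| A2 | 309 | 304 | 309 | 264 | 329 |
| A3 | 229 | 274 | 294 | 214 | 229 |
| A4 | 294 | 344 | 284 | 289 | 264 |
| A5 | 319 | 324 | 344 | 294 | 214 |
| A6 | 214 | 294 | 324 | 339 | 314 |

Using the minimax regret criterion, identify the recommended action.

A4

Column bests: Weak=339, Fair=344, Strong=344, Boom=339, Surge=329.
A1 regrets: 0, 0, 85, 105, 105 → max 105
A2 regrets: 30, 40, 35, 75, 0 → max 75
A3 regrets: 110, 70, 50, 125, 100 → max 125
A4 regrets: 45, 0, 60, 50, 65 → max 65
A5 regrets: 20, 20, 0, 45, 115 → max 115
A6 regrets: 125, 50, 20, 0, 15 → max 125
Smallest max regret = 65 → A4.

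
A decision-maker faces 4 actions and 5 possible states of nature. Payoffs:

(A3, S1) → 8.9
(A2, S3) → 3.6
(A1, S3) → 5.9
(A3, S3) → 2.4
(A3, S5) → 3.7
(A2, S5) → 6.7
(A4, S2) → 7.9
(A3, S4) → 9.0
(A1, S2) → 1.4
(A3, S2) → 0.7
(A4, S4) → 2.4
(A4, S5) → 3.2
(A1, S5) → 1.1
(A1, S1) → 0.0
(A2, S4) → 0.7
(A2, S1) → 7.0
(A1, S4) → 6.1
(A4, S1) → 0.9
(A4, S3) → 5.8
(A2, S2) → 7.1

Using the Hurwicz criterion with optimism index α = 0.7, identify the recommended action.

A3

A1: 0.7·6.1 + 0.3·0.0 = 4.27
A2: 0.7·7.1 + 0.3·0.7 = 5.18
A3: 0.7·9.0 + 0.3·0.7 = 6.51
A4: 0.7·7.9 + 0.3·0.9 = 5.8
Highest Hurwicz score = 6.51 → A3.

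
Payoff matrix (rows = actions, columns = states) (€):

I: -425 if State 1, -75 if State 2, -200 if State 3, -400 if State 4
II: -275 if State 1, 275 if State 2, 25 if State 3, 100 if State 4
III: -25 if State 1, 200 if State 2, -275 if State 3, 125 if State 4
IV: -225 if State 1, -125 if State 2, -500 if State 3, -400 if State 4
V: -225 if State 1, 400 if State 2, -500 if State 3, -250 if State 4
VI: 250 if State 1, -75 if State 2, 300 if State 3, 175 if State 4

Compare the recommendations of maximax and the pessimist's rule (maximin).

Row maxima: I=-75, II=275, III=200, IV=-125, V=400, VI=300
Best best-case = 400 → V.
Row minima: I=-425, II=-275, III=-275, IV=-500, V=-500, VI=-75
Best worst-case = -75 → VI.

maximax → V; maximin → VI (disagree)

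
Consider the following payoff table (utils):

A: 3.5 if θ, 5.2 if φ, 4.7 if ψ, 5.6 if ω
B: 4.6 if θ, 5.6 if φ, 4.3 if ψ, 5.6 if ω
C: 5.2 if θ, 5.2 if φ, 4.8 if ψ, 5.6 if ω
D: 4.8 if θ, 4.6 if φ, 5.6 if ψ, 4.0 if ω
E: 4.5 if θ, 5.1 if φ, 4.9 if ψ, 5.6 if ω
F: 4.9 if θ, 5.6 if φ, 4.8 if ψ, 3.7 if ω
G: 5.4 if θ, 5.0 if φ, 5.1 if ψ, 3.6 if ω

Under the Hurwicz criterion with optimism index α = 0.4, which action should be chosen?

A: 0.4·5.6 + 0.6·3.5 = 4.34
B: 0.4·5.6 + 0.6·4.3 = 4.82
C: 0.4·5.6 + 0.6·4.8 = 5.12
D: 0.4·5.6 + 0.6·4.0 = 4.64
E: 0.4·5.6 + 0.6·4.5 = 4.94
F: 0.4·5.6 + 0.6·3.7 = 4.46
G: 0.4·5.4 + 0.6·3.6 = 4.32
Highest Hurwicz score = 5.12 → C.

C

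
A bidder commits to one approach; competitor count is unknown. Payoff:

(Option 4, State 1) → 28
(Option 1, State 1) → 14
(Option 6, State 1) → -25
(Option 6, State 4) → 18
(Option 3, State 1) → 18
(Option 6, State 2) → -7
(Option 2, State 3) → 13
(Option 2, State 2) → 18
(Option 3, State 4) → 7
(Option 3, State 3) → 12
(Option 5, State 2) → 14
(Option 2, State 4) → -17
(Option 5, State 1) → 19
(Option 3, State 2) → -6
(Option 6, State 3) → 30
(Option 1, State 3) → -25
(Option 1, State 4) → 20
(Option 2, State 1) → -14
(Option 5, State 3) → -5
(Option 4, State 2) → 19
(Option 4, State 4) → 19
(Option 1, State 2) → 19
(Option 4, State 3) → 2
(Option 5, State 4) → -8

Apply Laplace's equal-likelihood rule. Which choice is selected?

Row averages: Option 1=7, Option 2=0, Option 3=7.75, Option 4=17, Option 5=5, Option 6=4
Highest average = 17 → Option 4.

Option 4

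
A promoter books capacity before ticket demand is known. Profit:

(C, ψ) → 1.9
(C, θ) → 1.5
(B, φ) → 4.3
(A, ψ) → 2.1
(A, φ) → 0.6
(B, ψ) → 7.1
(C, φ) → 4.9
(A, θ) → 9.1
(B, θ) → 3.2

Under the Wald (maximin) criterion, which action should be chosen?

Row minima: A=0.6, B=3.2, C=1.5
Best worst-case = 3.2 → B.

B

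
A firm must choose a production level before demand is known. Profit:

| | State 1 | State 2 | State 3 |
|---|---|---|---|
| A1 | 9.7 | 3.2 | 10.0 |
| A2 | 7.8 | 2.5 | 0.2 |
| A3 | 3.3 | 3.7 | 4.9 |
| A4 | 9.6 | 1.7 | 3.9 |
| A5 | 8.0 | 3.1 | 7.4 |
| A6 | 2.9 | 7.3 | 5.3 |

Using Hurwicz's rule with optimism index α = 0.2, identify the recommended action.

A1

A1: 0.2·10.0 + 0.8·3.2 = 4.56
A2: 0.2·7.8 + 0.8·0.2 = 1.72
A3: 0.2·4.9 + 0.8·3.3 = 3.62
A4: 0.2·9.6 + 0.8·1.7 = 3.28
A5: 0.2·8.0 + 0.8·3.1 = 4.08
A6: 0.2·7.3 + 0.8·2.9 = 3.78
Highest Hurwicz score = 4.56 → A1.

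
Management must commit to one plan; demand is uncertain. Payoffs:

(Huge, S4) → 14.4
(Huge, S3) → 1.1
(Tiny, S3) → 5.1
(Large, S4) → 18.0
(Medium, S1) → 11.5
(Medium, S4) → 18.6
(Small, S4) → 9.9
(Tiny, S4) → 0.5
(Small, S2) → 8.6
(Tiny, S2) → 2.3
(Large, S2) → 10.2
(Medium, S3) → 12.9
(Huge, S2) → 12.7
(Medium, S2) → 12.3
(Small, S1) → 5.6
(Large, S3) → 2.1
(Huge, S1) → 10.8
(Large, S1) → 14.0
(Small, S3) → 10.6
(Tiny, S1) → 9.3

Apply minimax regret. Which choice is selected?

Medium

Column bests: S1=14.0, S2=12.7, S3=12.9, S4=18.6.
Tiny regrets: 4.7, 10.4, 7.8, 18.1 → max 18.1
Small regrets: 8.4, 4.1, 2.3, 8.7 → max 8.7
Medium regrets: 2.5, 0.4, 0.0, 0.0 → max 2.5
Large regrets: 0.0, 2.5, 10.8, 0.6 → max 10.8
Huge regrets: 3.2, 0.0, 11.8, 4.2 → max 11.8
Smallest max regret = 2.5 → Medium.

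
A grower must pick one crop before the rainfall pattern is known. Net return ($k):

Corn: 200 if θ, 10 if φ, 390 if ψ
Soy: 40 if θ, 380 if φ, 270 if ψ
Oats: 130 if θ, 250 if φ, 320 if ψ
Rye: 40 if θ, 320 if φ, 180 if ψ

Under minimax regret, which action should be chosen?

Oats

Column bests: θ=200, φ=380, ψ=390.
Corn regrets: 0, 370, 0 → max 370
Soy regrets: 160, 0, 120 → max 160
Oats regrets: 70, 130, 70 → max 130
Rye regrets: 160, 60, 210 → max 210
Smallest max regret = 130 → Oats.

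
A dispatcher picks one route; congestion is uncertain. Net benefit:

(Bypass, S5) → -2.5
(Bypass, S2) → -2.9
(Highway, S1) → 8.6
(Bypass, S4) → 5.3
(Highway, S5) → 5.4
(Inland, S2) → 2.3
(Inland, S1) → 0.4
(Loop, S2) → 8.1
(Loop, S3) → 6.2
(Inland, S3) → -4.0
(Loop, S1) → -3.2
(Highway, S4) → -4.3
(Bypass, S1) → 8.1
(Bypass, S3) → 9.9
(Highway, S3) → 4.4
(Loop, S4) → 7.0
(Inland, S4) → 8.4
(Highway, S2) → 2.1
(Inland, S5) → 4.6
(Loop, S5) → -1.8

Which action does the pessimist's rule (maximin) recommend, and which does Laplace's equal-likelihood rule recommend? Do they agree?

maximin → Bypass; laplace → Bypass (agree)

Row minima: Inland=-4.0, Bypass=-2.9, Loop=-3.2, Highway=-4.3
Best worst-case = -2.9 → Bypass.
Row averages: Inland=2.34, Bypass=3.58, Loop=3.26, Highway=3.24
Highest average = 3.58 → Bypass.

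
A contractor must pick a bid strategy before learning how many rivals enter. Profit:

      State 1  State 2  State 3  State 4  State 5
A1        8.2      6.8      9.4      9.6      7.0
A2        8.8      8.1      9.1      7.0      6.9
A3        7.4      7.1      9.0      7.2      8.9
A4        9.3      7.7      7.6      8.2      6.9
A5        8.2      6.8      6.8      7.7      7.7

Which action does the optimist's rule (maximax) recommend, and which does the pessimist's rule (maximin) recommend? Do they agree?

Row maxima: A1=9.6, A2=9.1, A3=9.0, A4=9.3, A5=8.2
Best best-case = 9.6 → A1.
Row minima: A1=6.8, A2=6.9, A3=7.1, A4=6.9, A5=6.8
Best worst-case = 7.1 → A3.

maximax → A1; maximin → A3 (disagree)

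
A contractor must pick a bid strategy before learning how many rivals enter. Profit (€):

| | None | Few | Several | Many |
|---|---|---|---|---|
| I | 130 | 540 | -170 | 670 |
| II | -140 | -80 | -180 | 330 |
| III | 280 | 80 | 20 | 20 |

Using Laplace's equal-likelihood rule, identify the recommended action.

I

Row averages: I=292.5, II=-17.5, III=100
Highest average = 292.5 → I.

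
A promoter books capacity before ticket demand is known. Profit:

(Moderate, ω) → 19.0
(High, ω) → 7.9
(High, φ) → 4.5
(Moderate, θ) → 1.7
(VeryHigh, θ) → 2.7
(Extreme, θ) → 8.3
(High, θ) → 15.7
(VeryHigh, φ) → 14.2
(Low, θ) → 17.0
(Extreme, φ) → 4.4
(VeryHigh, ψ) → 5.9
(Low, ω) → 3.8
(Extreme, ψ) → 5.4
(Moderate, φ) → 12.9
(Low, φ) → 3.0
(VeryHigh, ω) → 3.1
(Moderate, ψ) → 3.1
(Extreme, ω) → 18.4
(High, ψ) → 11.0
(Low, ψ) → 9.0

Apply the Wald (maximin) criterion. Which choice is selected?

Row minima: Low=3.0, Moderate=1.7, High=4.5, VeryHigh=2.7, Extreme=4.4
Best worst-case = 4.5 → High.

High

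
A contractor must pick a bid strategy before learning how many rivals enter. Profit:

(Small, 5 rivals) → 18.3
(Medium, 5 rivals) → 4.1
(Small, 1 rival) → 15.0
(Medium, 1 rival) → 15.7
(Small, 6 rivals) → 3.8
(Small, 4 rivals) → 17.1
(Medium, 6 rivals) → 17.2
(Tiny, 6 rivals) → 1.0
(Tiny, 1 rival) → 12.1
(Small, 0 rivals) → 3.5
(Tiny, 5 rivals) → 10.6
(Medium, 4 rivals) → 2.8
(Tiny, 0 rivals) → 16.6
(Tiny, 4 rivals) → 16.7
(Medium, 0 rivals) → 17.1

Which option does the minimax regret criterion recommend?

Column bests: 0 rivals=17.1, 1 rival=15.7, 4 rivals=17.1, 5 rivals=18.3, 6 rivals=17.2.
Tiny regrets: 0.5, 3.6, 0.4, 7.7, 16.2 → max 16.2
Small regrets: 13.6, 0.7, 0.0, 0.0, 13.4 → max 13.6
Medium regrets: 0.0, 0.0, 14.3, 14.2, 0.0 → max 14.3
Smallest max regret = 13.6 → Small.

Small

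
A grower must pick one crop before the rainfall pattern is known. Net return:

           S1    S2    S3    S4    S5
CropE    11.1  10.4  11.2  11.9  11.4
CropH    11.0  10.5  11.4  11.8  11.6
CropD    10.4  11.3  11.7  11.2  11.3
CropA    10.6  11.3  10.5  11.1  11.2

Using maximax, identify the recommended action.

Row maxima: CropE=11.9, CropH=11.8, CropD=11.7, CropA=11.3
Best best-case = 11.9 → CropE.

CropE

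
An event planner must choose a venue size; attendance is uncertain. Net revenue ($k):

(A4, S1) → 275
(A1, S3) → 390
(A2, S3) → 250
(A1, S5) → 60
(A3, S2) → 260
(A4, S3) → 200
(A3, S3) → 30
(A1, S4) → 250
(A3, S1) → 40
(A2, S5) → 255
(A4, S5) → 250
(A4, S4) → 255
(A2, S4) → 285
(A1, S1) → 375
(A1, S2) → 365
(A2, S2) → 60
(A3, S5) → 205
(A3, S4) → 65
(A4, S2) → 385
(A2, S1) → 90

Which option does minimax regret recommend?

A4

Column bests: S1=375, S2=385, S3=390, S4=285, S5=255.
A1 regrets: 0, 20, 0, 35, 195 → max 195
A2 regrets: 285, 325, 140, 0, 0 → max 325
A3 regrets: 335, 125, 360, 220, 50 → max 360
A4 regrets: 100, 0, 190, 30, 5 → max 190
Smallest max regret = 190 → A4.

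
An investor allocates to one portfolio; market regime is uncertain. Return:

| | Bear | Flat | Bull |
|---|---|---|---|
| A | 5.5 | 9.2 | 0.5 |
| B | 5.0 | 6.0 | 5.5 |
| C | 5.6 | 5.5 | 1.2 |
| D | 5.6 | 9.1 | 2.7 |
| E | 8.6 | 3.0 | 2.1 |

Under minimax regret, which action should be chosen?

Column bests: Bear=8.6, Flat=9.2, Bull=5.5.
A regrets: 3.1, 0.0, 5.0 → max 5.0
B regrets: 3.6, 3.2, 0.0 → max 3.6
C regrets: 3.0, 3.7, 4.3 → max 4.3
D regrets: 3.0, 0.1, 2.8 → max 3.0
E regrets: 0.0, 6.2, 3.4 → max 6.2
Smallest max regret = 3.0 → D.

D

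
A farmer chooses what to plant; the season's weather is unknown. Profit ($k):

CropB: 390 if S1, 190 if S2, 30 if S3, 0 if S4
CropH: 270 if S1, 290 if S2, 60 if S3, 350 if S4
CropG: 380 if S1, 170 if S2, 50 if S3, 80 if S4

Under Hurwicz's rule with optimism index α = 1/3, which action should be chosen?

CropB: 1/3·390 + 2/3·0 = 130
CropH: 1/3·350 + 2/3·60 = 470/3
CropG: 1/3·380 + 2/3·50 = 160
Highest Hurwicz score = 160 → CropG.

CropG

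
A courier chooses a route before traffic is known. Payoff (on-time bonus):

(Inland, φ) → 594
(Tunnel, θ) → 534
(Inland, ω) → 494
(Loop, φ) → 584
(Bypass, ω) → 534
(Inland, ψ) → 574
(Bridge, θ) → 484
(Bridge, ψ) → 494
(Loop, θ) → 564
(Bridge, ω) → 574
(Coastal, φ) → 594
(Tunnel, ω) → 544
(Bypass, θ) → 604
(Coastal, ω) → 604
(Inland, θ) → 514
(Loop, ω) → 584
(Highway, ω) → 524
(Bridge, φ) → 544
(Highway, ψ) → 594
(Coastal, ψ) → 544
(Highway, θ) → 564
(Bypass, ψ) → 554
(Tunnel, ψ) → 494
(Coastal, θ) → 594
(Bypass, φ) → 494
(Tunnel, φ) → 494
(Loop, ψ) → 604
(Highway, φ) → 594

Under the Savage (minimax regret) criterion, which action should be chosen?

Column bests: θ=604, φ=594, ψ=604, ω=604.
Tunnel regrets: 70, 100, 110, 60 → max 110
Bypass regrets: 0, 100, 50, 70 → max 100
Inland regrets: 90, 0, 30, 110 → max 110
Bridge regrets: 120, 50, 110, 30 → max 120
Highway regrets: 40, 0, 10, 80 → max 80
Coastal regrets: 10, 0, 60, 0 → max 60
Loop regrets: 40, 10, 0, 20 → max 40
Smallest max regret = 40 → Loop.

Loop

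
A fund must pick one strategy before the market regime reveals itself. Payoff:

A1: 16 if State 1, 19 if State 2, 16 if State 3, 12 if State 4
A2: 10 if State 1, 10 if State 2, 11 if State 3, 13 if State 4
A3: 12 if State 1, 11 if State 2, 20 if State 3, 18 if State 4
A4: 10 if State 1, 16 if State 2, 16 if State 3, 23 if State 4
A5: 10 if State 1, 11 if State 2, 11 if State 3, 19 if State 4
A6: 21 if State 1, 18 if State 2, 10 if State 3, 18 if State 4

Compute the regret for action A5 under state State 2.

Best payoff under State 2 is 19.
Regret = 19 − 11 = 8.

8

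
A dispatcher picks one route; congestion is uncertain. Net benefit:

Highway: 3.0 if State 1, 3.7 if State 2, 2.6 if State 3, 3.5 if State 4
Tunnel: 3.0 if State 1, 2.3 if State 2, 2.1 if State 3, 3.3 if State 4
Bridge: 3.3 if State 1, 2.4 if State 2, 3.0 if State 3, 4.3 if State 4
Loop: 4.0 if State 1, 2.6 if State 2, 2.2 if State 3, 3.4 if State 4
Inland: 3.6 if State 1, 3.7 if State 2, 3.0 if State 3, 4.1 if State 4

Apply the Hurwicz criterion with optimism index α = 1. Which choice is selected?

Highway: 1·3.7 + 0·2.6 = 3.7
Tunnel: 1·3.3 + 0·2.1 = 3.3
Bridge: 1·4.3 + 0·2.4 = 4.3
Loop: 1·4.0 + 0·2.2 = 4
Inland: 1·4.1 + 0·3.0 = 4.1
Highest Hurwicz score = 4.3 → Bridge.

Bridge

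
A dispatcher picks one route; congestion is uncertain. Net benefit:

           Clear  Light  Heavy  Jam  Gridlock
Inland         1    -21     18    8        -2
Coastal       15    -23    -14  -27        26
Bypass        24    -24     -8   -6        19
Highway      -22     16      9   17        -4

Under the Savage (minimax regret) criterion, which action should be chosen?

Column bests: Clear=24, Light=16, Heavy=18, Jam=17, Gridlock=26.
Inland regrets: 23, 37, 0, 9, 28 → max 37
Coastal regrets: 9, 39, 32, 44, 0 → max 44
Bypass regrets: 0, 40, 26, 23, 7 → max 40
Highway regrets: 46, 0, 9, 0, 30 → max 46
Smallest max regret = 37 → Inland.

Inland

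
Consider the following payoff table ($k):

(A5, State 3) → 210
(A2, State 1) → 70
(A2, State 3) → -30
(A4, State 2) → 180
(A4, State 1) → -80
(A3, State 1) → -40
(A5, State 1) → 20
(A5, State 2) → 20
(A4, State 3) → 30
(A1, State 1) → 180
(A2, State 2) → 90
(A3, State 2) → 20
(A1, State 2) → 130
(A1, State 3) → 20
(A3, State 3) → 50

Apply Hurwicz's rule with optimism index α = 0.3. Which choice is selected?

A1: 0.3·180 + 0.7·20 = 68
A2: 0.3·90 + 0.7·(-30) = 6
A3: 0.3·50 + 0.7·(-40) = -13
A4: 0.3·180 + 0.7·(-80) = -2
A5: 0.3·210 + 0.7·20 = 77
Highest Hurwicz score = 77 → A5.

A5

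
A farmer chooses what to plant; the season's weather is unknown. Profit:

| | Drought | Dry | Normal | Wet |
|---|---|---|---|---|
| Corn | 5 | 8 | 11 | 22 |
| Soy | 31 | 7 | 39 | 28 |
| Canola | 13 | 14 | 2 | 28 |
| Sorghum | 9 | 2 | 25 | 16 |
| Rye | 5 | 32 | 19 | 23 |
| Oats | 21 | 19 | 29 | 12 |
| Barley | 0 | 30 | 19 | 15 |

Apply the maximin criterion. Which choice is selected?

Oats

Row minima: Corn=5, Soy=7, Canola=2, Sorghum=2, Rye=5, Oats=12, Barley=0
Best worst-case = 12 → Oats.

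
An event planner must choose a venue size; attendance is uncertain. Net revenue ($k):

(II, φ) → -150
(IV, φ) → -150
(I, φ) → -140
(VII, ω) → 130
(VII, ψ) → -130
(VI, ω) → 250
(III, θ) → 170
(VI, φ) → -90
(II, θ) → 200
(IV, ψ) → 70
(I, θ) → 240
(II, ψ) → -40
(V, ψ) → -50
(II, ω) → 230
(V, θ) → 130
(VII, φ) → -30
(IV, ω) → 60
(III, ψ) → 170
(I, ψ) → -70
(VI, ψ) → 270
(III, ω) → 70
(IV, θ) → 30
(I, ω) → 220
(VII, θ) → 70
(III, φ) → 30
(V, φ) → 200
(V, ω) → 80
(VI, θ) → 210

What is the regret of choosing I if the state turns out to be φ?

340

Best payoff under φ is 200.
Regret = 200 − (-140) = 340.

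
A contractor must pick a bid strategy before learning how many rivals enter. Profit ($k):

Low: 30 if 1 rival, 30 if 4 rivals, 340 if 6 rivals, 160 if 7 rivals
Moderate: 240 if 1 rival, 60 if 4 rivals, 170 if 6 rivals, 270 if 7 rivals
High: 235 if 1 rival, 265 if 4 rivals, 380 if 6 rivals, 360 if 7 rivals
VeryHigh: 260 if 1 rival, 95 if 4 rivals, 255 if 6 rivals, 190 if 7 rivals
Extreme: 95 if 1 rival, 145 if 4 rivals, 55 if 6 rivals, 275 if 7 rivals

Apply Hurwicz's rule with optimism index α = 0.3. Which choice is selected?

Low: 0.3·340 + 0.7·30 = 123
Moderate: 0.3·270 + 0.7·60 = 123
High: 0.3·380 + 0.7·235 = 278.5
VeryHigh: 0.3·260 + 0.7·95 = 144.5
Extreme: 0.3·275 + 0.7·55 = 121
Highest Hurwicz score = 278.5 → High.

High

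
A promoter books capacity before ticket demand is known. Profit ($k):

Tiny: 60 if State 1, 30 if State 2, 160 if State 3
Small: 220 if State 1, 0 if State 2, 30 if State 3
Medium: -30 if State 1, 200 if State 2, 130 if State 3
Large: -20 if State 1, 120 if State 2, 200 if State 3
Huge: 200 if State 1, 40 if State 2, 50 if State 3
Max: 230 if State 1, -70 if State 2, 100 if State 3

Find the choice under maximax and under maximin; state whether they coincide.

Row maxima: Tiny=160, Small=220, Medium=200, Large=200, Huge=200, Max=230
Best best-case = 230 → Max.
Row minima: Tiny=30, Small=0, Medium=-30, Large=-20, Huge=40, Max=-70
Best worst-case = 40 → Huge.

maximax → Max; maximin → Huge (disagree)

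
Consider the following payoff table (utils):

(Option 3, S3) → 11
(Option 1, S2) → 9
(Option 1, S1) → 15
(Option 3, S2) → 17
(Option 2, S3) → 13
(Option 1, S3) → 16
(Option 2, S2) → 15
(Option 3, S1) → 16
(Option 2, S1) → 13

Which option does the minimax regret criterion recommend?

Column bests: S1=16, S2=17, S3=16.
Option 1 regrets: 1, 8, 0 → max 8
Option 2 regrets: 3, 2, 3 → max 3
Option 3 regrets: 0, 0, 5 → max 5
Smallest max regret = 3 → Option 2.

Option 2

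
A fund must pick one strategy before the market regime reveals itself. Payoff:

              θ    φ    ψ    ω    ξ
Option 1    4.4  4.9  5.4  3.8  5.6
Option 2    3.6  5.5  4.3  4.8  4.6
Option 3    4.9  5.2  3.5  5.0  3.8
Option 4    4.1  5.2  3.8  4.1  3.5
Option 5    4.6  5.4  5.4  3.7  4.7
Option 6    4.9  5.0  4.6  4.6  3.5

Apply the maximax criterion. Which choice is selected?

Row maxima: Option 1=5.6, Option 2=5.5, Option 3=5.2, Option 4=5.2, Option 5=5.4, Option 6=5.0
Best best-case = 5.6 → Option 1.

Option 1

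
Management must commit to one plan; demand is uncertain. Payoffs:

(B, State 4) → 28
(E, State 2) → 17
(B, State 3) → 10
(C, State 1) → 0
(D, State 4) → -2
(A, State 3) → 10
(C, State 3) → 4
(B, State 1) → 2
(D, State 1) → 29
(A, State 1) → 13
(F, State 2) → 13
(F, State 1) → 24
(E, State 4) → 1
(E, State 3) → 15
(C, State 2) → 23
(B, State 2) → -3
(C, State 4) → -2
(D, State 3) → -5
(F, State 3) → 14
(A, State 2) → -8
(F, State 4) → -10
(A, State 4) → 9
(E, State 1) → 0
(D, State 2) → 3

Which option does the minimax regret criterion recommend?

Column bests: State 1=29, State 2=23, State 3=15, State 4=28.
A regrets: 16, 31, 5, 19 → max 31
B regrets: 27, 26, 5, 0 → max 27
C regrets: 29, 0, 11, 30 → max 30
D regrets: 0, 20, 20, 30 → max 30
E regrets: 29, 6, 0, 27 → max 29
F regrets: 5, 10, 1, 38 → max 38
Smallest max regret = 27 → B.

B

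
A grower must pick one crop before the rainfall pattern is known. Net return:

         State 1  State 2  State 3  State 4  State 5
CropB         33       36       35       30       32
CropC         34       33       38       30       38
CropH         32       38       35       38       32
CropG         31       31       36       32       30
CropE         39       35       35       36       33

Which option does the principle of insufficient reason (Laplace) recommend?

CropE

Row averages: CropB=33.2, CropC=34.6, CropH=35, CropG=32, CropE=35.6
Highest average = 35.6 → CropE.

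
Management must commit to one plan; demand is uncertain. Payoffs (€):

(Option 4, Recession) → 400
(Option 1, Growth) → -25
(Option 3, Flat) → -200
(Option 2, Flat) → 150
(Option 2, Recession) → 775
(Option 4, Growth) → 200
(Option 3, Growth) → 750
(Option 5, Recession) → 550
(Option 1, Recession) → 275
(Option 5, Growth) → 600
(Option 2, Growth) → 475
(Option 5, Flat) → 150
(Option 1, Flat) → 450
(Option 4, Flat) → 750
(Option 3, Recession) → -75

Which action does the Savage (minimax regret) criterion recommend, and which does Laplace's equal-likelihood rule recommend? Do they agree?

Column bests: Recession=775, Flat=750, Growth=750.
Option 1 regrets: 500, 300, 775 → max 775
Option 2 regrets: 0, 600, 275 → max 600
Option 3 regrets: 850, 950, 0 → max 950
Option 4 regrets: 375, 0, 550 → max 550
Option 5 regrets: 225, 600, 150 → max 600
Smallest max regret = 550 → Option 4.
Row averages: Option 1=700/3, Option 2=1400/3, Option 3=475/3, Option 4=450, Option 5=1300/3
Highest average = 1400/3 → Option 2.

minimax regret → Option 4; laplace → Option 2 (disagree)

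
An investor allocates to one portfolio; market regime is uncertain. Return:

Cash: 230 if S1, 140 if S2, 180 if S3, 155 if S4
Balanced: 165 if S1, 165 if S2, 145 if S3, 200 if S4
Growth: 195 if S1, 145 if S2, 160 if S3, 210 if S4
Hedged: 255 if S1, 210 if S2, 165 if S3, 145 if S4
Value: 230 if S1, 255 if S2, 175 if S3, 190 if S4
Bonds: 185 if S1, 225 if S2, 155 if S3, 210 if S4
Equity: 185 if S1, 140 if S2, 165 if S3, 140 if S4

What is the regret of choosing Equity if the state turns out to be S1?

Best payoff under S1 is 255.
Regret = 255 − 185 = 70.

70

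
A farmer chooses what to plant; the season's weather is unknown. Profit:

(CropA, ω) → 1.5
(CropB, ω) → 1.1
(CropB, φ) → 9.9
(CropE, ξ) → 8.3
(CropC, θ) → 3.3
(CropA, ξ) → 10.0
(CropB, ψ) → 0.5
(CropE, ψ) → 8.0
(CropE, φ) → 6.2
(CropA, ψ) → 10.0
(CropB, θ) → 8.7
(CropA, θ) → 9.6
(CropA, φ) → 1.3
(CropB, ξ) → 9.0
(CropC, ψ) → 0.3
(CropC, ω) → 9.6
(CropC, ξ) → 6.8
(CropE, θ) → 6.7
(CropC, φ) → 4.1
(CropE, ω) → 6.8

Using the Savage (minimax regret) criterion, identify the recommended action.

Column bests: θ=9.6, φ=9.9, ψ=10.0, ω=9.6, ξ=10.0.
CropC regrets: 6.3, 5.8, 9.7, 0.0, 3.2 → max 9.7
CropB regrets: 0.9, 0.0, 9.5, 8.5, 1.0 → max 9.5
CropA regrets: 0.0, 8.6, 0.0, 8.1, 0.0 → max 8.6
CropE regrets: 2.9, 3.7, 2.0, 2.8, 1.7 → max 3.7
Smallest max regret = 3.7 → CropE.

CropE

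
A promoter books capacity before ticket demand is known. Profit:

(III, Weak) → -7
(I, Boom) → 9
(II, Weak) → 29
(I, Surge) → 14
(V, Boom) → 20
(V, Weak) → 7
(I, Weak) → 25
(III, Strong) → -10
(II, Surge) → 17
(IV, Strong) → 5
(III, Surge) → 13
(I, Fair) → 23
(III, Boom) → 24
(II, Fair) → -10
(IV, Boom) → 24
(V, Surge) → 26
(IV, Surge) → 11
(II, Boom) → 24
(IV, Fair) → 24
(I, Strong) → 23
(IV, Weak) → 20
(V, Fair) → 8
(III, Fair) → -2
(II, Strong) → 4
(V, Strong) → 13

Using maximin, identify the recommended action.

I

Row minima: I=9, II=-10, III=-10, IV=5, V=7
Best worst-case = 9 → I.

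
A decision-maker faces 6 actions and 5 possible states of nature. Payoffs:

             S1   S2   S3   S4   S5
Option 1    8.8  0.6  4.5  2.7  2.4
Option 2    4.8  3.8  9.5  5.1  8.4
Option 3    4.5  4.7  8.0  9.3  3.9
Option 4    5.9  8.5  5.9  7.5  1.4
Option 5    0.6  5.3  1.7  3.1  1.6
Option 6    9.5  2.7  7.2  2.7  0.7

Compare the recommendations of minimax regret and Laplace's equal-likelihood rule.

Column bests: S1=9.5, S2=8.5, S3=9.5, S4=9.3, S5=8.4.
Option 1 regrets: 0.7, 7.9, 5.0, 6.6, 6.0 → max 7.9
Option 2 regrets: 4.7, 4.7, 0.0, 4.2, 0.0 → max 4.7
Option 3 regrets: 5.0, 3.8, 1.5, 0.0, 4.5 → max 5.0
Option 4 regrets: 3.6, 0.0, 3.6, 1.8, 7.0 → max 7.0
Option 5 regrets: 8.9, 3.2, 7.8, 6.2, 6.8 → max 8.9
Option 6 regrets: 0.0, 5.8, 2.3, 6.6, 7.7 → max 7.7
Smallest max regret = 4.7 → Option 2.
Row averages: Option 1=3.8, Option 2=6.32, Option 3=6.08, Option 4=5.84, Option 5=2.46, Option 6=4.56
Highest average = 6.32 → Option 2.

minimax regret → Option 2; laplace → Option 2 (agree)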